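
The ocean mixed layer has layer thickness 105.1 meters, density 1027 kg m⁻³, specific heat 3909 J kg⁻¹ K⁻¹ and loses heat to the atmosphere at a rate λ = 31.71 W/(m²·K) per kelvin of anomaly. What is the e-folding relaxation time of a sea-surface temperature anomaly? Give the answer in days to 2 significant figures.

150 days

Areal heat capacity C = ρ c_p D = 1027 × 3909 × 105.1 = 4.22×10^8 J m⁻² K⁻¹.
Relaxation time τ = C / λ = 4.22×10^8 / 31.71 = 1.33×10^7 s.
In days: 1.33×10^7 s / (86400 s/day) = 154 days.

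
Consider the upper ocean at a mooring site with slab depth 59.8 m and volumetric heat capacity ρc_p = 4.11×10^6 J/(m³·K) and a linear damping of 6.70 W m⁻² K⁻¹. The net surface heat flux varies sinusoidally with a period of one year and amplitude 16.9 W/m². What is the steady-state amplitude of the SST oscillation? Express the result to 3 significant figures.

0.342 K

Areal heat capacity C = ρc_p × D = 4.11×10^6 × 59.8 = 2.46×10^8 J/(m^2 K).
Angular frequency ω = 2π / T = 2π / 3.15×10^7 s = 1.99×10^-7 s⁻¹.
√((Cω)² + λ²) = √((49.0)² + 6.70²) = 49.4 W/(m²·K).
Amplitude A = F₀ / √((Cω)²+λ²) = 16.9 / 49.4 = 0.342 K.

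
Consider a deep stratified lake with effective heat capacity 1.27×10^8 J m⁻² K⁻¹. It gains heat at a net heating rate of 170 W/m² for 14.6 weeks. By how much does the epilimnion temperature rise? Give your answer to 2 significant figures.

Areal heat capacity C = 1.27×10^8 J m⁻² K⁻¹ (given).
Net heat input Q = F Δt = 170 × (14.6 weeks × 6.048×10^5 s/week) = 1.50×10^9 J/m².
ΔT = Q / C = 1.50×10^9 / 1.27×10^8 = 11.8 K.

12 K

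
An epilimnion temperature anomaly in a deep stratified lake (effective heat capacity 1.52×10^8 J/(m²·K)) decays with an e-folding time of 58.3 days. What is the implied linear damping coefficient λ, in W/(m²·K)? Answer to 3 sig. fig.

30.2

Areal heat capacity C = 1.52×10^8 J/(m²·K) (given).
τ = 58.3 days = 5.04×10^6 s.
λ = C / τ = 1.52×10^8 / 5.04×10^6 = 30.2 W/(m²·K).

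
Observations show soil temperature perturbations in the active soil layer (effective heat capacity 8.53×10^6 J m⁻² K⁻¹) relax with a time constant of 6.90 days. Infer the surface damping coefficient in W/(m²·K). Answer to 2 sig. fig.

Areal heat capacity C = 8.53×10^6 J m⁻² K⁻¹ (given).
τ = 6.90 days = 5.96×10^5 s.
λ = C / τ = 8.53×10^6 / 5.96×10^5 = 14.3 W/(m²·K).

14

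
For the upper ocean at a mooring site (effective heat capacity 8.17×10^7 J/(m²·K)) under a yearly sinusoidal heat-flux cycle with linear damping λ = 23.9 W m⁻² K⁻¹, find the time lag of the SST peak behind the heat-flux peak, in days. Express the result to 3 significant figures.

Areal heat capacity C = 8.17×10^7 J/(m²·K) (given).
ω = 2π / 3.15×10^7 s = 1.99×10^-7 s⁻¹.
Phase lag φ = arctan(Cω/λ) = arctan(16.3/23.9) = 0.598 rad.
Time lag = φ / ω = 0.598 / 1.99×10^-7 = 3.00×10^6 s = 34.7 days.

34.7 days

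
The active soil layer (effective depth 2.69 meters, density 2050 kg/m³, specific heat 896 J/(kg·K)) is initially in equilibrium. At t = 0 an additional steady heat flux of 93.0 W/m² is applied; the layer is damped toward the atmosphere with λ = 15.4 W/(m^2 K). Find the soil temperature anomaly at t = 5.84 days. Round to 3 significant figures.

4.79 K

Areal heat capacity C = ρ c_p D = 2050 × 896 × 2.69 = 4.94×10^6 J m⁻² K⁻¹.
τ = C / λ = 4.94×10^6 / 15.4 = 3.21×10^5 s.
Equilibrium anomaly ΔT_eq = F / λ = 93.0 / 15.4 = 6.04 K.
t = 5.84 days = 5.05×10^5 s, so t/τ = 1.57.
ΔT(t) = ΔT_eq (1 − e^(−t/τ)) = 6.04 × (1 − e^−1.57) = 4.79 K.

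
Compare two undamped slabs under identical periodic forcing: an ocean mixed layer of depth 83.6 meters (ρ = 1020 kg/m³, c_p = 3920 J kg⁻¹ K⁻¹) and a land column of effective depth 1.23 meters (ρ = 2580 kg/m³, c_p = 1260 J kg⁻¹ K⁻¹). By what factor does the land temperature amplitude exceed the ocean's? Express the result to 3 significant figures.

83.6

C_ocean = 1020 × 3920 × 83.6 = 3.34×10^8 J/(m²·K).
C_land = 2580 × 1260 × 1.23 = 4.00×10^6 J/(m²·K).
Undamped amplitude ∝ 1/C, so A_land/A_ocean = C_ocean/C_land = 83.6.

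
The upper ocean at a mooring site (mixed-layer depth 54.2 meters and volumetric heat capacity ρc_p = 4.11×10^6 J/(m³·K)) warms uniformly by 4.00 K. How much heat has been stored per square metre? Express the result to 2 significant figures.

8.9×10^8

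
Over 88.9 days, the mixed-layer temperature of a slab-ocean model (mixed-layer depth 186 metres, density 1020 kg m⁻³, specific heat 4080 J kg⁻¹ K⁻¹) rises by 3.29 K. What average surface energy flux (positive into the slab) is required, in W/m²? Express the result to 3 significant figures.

332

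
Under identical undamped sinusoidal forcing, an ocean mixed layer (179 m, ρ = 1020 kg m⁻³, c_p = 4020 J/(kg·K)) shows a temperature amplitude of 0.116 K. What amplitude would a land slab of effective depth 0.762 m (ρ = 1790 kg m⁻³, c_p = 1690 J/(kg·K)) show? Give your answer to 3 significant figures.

C_ocean = 7.34×10^8 J/(m²·K); C_land = 2.31×10^6 J/(m²·K).
A ∝ 1/C ⇒ A_land = A_ocean × C_ocean/C_land = 0.116 × 318 = 36.9 K.

36.9 K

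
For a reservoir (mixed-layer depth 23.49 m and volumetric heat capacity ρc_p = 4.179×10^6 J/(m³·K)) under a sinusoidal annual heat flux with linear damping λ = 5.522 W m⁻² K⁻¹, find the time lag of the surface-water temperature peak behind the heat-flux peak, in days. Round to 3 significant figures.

Areal heat capacity C = ρc_p × D = 4.179×10^6 × 23.49 = 9.82×10^7 J/(m^2 K).
ω = 2π / 3.15×10^7 s = 1.99×10^-7 s⁻¹.
Phase lag φ = arctan(Cω/λ) = arctan(19.6/5.522) = 1.30 rad.
Time lag = φ / ω = 1.30 / 1.99×10^-7 = 6.50×10^6 s = 75.3 days.

75.3 days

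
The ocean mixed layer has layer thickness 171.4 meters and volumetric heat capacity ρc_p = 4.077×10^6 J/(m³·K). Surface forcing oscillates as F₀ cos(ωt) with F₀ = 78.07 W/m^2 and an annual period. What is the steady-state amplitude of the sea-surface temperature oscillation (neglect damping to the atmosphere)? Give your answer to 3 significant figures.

Areal heat capacity C = ρc_p × D = 4.077×10^6 × 171.4 = 6.99×10^8 J/(m²·K).
Angular frequency ω = 2π / T = 2π / 3.15×10^7 s = 1.99×10^-7 s⁻¹.
Cω = 6.99×10^8 × 1.99×10^-7 = 139 W/(m²·K).
Amplitude A = F₀ / (Cω) = 78.07 / 139 = 0.561 K.

0.561 K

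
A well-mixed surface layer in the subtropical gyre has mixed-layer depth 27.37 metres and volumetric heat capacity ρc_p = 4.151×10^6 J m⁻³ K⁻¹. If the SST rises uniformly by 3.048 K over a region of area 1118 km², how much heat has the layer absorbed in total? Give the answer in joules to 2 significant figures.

Areal heat capacity C = ρc_p × D = 4.151×10^6 × 27.37 = 1.14×10^8 J m⁻² K⁻¹.
Heat per unit area: q = C ΔT = 1.14×10^8 × 3.048 = 3.46×10^8 J/m².
Total heat: Q = q × A = 3.46×10^8 × (1118 × 10⁶ m²) = 3.87×10^17 J.

3.9×10^17 J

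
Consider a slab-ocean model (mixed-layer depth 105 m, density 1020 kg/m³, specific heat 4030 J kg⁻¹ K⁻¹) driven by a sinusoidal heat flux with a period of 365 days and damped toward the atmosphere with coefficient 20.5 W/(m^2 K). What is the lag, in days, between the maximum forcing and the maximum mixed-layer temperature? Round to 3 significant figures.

77.7 days

Areal heat capacity C = ρ c_p D = 1020 × 4030 × 105 = 4.32×10^8 J m⁻² K⁻¹.
ω = 2π / 3.15×10^7 s = 1.99×10^-7 s⁻¹.
Phase lag φ = arctan(Cω/λ) = arctan(86.0/20.5) = 1.34 rad.
Time lag = φ / ω = 1.34 / 1.99×10^-7 = 6.71×10^6 s = 77.7 days.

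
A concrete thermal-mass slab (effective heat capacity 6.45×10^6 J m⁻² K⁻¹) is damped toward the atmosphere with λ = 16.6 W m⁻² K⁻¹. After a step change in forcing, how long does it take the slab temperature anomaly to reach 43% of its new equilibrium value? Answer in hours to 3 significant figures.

Areal heat capacity C = 6.45×10^6 J m⁻² K⁻¹ (given).
τ = C / λ = 6.45×10^6 / 16.6 = 3.89×10^5 s.
Fraction reached: 1 − e^(−t/τ) = 0.43 ⇒ t = −τ ln(1 − 0.43) = τ × 0.562.
t = 2.18×10^5 s = 60.7 hours.

60.7 hours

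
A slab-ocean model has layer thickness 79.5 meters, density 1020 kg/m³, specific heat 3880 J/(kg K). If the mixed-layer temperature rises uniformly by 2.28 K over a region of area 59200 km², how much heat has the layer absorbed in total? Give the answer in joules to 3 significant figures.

4.25×10^19 J

Areal heat capacity C = ρ c_p D = 1020 × 3880 × 79.5 = 3.15×10^8 J/(m^2 K).
Heat per unit area: q = C ΔT = 3.15×10^8 × 2.28 = 7.17×10^8 J/m².
Total heat: Q = q × A = 7.17×10^8 × (59200 × 10⁶ m²) = 4.25×10^19 J.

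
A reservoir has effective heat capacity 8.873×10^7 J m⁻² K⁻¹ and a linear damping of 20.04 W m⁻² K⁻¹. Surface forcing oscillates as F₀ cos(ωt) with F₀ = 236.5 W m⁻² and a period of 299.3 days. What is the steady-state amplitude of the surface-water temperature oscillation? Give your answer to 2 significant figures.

8.0 K

Areal heat capacity C = 8.873×10^7 J m⁻² K⁻¹ (given).
Angular frequency ω = 2π / T = 2π / 2.59×10^7 s = 2.43×10^-7 s⁻¹.
√((Cω)² + λ²) = √((21.6)² + 20.04²) = 29.4 W/(m²·K).
Amplitude A = F₀ / √((Cω)²+λ²) = 236.5 / 29.4 = 8.03 K.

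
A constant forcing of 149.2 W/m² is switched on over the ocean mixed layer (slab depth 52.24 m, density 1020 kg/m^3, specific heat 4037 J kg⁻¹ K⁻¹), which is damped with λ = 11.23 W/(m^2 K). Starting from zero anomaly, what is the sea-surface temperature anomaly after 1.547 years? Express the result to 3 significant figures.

Areal heat capacity C = ρ c_p D = 1020 × 4037 × 52.24 = 2.15×10^8 J m⁻² K⁻¹.
τ = C / λ = 2.15×10^8 / 11.23 = 1.92×10^7 s.
Equilibrium anomaly ΔT_eq = F / λ = 149.2 / 11.23 = 13.3 K.
t = 1.547 years = 4.88×10^7 s, so t/τ = 2.55.
ΔT(t) = ΔT_eq (1 − e^(−t/τ)) = 13.3 × (1 − e^−2.55) = 12.2 K.

12.2 K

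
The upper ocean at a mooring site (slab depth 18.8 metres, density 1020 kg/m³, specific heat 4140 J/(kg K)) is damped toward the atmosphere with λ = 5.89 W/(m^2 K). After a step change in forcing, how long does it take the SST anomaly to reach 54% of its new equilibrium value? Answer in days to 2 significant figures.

120 days

Areal heat capacity C = ρ c_p D = 1020 × 4140 × 18.8 = 7.94×10^7 J m⁻² K⁻¹.
τ = C / λ = 7.94×10^7 / 5.89 = 1.35×10^7 s.
Fraction reached: 1 − e^(−t/τ) = 0.54 ⇒ t = −τ ln(1 − 0.54) = τ × 0.777.
t = 1.05×10^7 s = 121 days.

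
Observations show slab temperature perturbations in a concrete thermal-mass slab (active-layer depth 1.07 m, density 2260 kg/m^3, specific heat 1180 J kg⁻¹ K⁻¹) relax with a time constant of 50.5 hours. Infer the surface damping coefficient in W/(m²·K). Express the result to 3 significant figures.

15.7

Areal heat capacity C = ρ c_p D = 2260 × 1180 × 1.07 = 2.85×10^6 J m⁻² K⁻¹.
τ = 50.5 hours = 1.82×10^5 s.
λ = C / τ = 2.85×10^6 / 1.82×10^5 = 15.7 W/(m²·K).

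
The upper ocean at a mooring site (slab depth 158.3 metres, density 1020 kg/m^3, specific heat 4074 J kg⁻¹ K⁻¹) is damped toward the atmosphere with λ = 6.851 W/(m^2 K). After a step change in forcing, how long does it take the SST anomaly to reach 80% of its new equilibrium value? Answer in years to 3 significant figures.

Areal heat capacity C = ρ c_p D = 1020 × 4074 × 158.3 = 6.58×10^8 J/(m^2 K).
τ = C / λ = 6.58×10^8 / 6.851 = 9.60×10^7 s.
Fraction reached: 1 − e^(−t/τ) = 0.80 ⇒ t = −τ ln(1 − 0.80) = τ × 1.61.
t = 1.55×10^8 s = 4.90 years.

4.90 years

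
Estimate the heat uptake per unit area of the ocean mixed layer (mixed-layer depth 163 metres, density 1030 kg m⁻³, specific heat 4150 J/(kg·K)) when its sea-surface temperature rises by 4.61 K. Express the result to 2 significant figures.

Areal heat capacity C = ρ c_p D = 1030 × 4150 × 163 = 6.97×10^8 J/(m²·K).
ΔQ = C ΔT = 6.97×10^8 × 4.61 = 3.21×10^9 J/m².

3.2×10^9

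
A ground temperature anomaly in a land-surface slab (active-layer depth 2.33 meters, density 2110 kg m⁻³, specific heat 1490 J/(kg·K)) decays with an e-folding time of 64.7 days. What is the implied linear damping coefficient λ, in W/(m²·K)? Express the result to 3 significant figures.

1.31

Areal heat capacity C = ρ c_p D = 2110 × 1490 × 2.33 = 7.33×10^6 J m⁻² K⁻¹.
τ = 64.7 days = 5.59×10^6 s.
λ = C / τ = 7.33×10^6 / 5.59×10^6 = 1.31 W/(m²·K).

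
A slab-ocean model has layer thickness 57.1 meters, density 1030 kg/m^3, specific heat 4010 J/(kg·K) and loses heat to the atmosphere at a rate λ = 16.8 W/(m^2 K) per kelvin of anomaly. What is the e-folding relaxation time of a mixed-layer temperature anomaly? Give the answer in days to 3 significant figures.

Areal heat capacity C = ρ c_p D = 1030 × 4010 × 57.1 = 2.36×10^8 J/(m²·K).
Relaxation time τ = C / λ = 2.36×10^8 / 16.8 = 1.40×10^7 s.
In days: 1.40×10^7 s / (86400 s/day) = 162 days.

162 days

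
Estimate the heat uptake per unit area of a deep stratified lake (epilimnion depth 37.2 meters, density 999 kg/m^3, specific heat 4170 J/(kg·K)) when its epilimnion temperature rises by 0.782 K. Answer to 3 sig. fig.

1.21×10^8

Areal heat capacity C = ρ c_p D = 999 × 4170 × 37.2 = 1.55×10^8 J m⁻² K⁻¹.
ΔQ = C ΔT = 1.55×10^8 × 0.782 = 1.21×10^8 J/m².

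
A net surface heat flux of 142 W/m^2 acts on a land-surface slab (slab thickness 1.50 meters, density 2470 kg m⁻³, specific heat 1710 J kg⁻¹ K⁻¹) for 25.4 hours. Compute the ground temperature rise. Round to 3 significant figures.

2.05 K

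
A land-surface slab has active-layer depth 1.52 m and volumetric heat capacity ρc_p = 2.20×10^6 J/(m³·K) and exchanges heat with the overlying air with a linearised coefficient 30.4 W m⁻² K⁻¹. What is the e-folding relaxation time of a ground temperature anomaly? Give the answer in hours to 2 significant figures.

31 hours

Areal heat capacity C = ρc_p × D = 2.20×10^6 × 1.52 = 3.34×10^6 J/(m²·K).
Relaxation time τ = C / λ = 3.34×10^6 / 30.4 = 1.10×10^5 s.
In hours: 1.10×10^5 s / (3600 s/hour) = 30.6 hours.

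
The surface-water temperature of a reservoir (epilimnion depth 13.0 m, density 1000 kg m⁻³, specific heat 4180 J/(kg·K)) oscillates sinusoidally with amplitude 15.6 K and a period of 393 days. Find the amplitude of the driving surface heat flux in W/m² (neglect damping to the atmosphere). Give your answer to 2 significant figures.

160

Areal heat capacity C = ρ c_p D = 1000 × 4180 × 13.0 = 5.43×10^7 J/(m^2 K).
ω = 2π / 3.40×10^7 s = 1.85×10^-7 s⁻¹.
Cω = 5.43×10^7 × 1.85×10^-7 = 10.1 W/(m²·K).
F₀ = A × Cω = 15.6 × 10.1 = 157 W/m².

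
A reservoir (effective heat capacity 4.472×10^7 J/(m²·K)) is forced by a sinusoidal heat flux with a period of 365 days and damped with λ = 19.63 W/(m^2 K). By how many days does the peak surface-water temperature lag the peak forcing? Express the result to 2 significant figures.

Areal heat capacity C = 4.472×10^7 J/(m²·K) (given).
ω = 2π / 3.15×10^7 s = 1.99×10^-7 s⁻¹.
Phase lag φ = arctan(Cω/λ) = arctan(8.91/19.63) = 0.426 rad.
Time lag = φ / ω = 0.426 / 1.99×10^-7 = 2.14×10^6 s = 24.8 days.

25 days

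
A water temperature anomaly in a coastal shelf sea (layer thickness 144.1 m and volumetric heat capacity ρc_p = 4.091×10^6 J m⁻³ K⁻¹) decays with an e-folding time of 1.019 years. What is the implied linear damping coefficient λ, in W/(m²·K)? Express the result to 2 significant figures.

Areal heat capacity C = ρc_p × D = 4.091×10^6 × 144.1 = 5.90×10^8 J/(m²·K).
τ = 1.019 years = 3.22×10^7 s.
λ = C / τ = 5.90×10^8 / 3.22×10^7 = 18.3 W/(m²·K).

18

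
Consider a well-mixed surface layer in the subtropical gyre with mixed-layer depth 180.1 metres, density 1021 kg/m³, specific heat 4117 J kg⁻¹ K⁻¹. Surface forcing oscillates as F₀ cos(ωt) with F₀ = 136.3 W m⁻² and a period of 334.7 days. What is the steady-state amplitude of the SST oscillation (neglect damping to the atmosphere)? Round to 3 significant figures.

0.829 K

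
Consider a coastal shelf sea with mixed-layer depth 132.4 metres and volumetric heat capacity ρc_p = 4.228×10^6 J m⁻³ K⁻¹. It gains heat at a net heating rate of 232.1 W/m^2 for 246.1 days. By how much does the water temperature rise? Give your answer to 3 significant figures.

Areal heat capacity C = ρc_p × D = 4.228×10^6 × 132.4 = 5.60×10^8 J/(m²·K).
Net heat input Q = F Δt = 232.1 × (246.1 days × 86400 s/day) = 4.94×10^9 J/m².
ΔT = Q / C = 4.94×10^9 / 5.60×10^8 = 8.82 K.

8.82 K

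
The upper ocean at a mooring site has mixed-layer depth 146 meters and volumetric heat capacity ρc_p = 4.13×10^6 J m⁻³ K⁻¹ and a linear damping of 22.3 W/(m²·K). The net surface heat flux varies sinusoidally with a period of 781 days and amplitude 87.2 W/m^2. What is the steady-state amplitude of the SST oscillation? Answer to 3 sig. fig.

Areal heat capacity C = ρc_p × D = 4.13×10^6 × 146 = 6.03×10^8 J/(m^2 K).
Angular frequency ω = 2π / T = 2π / 6.75×10^7 s = 9.31×10^-8 s⁻¹.
√((Cω)² + λ²) = √((56.1)² + 22.3²) = 60.4 W/(m²·K).
Amplitude A = F₀ / √((Cω)²+λ²) = 87.2 / 60.4 = 1.44 K.

1.44 K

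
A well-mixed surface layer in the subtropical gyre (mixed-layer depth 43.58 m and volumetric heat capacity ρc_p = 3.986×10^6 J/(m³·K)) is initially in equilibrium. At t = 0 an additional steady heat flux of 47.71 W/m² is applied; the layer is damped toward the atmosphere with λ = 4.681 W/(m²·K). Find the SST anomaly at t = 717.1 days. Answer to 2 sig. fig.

8.3 K

Areal heat capacity C = ρc_p × D = 3.986×10^6 × 43.58 = 1.74×10^8 J/(m²·K).
τ = C / λ = 1.74×10^8 / 4.681 = 3.71×10^7 s.
Equilibrium anomaly ΔT_eq = F / λ = 47.71 / 4.681 = 10.2 K.
t = 717.1 days = 6.20×10^7 s, so t/τ = 1.67.
ΔT(t) = ΔT_eq (1 − e^(−t/τ)) = 10.2 × (1 − e^−1.67) = 8.27 K.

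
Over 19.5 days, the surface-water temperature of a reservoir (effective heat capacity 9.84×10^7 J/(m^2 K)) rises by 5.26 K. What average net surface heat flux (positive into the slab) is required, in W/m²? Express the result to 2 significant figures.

310

Areal heat capacity C = 9.84×10^7 J/(m^2 K) (given).
Required heat per unit area: Q = C ΔT = 9.84×10^7 × 5.26 = 5.18×10^8 J/m².
Flux F = Q / Δt = 5.18×10^8 / 1.68×10^6 s = 307 W/m².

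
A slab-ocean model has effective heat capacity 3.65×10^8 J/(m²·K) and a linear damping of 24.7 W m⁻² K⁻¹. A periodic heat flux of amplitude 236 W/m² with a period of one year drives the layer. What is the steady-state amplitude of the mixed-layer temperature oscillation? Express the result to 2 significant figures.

3.1 K

Areal heat capacity C = 3.65×10^8 J/(m²·K) (given).
Angular frequency ω = 2π / T = 2π / 3.15×10^7 s = 1.99×10^-7 s⁻¹.
√((Cω)² + λ²) = √((72.7)² + 24.7²) = 76.8 W/(m²·K).
Amplitude A = F₀ / √((Cω)²+λ²) = 236 / 76.8 = 3.07 K.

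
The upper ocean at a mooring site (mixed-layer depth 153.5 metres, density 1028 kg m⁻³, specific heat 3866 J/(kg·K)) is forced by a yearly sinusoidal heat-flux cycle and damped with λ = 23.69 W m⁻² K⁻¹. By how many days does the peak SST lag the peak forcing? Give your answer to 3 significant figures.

80.1 days

Areal heat capacity C = ρ c_p D = 1028 × 3866 × 153.5 = 6.10×10^8 J/(m²·K).
ω = 2π / 3.15×10^7 s = 1.99×10^-7 s⁻¹.
Phase lag φ = arctan(Cω/λ) = arctan(122/23.69) = 1.38 rad.
Time lag = φ / ω = 1.38 / 1.99×10^-7 = 6.92×10^6 s = 80.1 days.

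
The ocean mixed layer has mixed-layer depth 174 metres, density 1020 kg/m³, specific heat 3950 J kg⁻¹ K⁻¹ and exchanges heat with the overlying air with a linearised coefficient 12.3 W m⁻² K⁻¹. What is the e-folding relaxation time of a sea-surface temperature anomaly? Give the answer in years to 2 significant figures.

1.8 years

Areal heat capacity C = ρ c_p D = 1020 × 3950 × 174 = 7.01×10^8 J/(m²·K).
Relaxation time τ = C / λ = 7.01×10^8 / 12.3 = 5.70×10^7 s.
In years: 5.70×10^7 s / (3.156×10^7 s/year) = 1.81 years.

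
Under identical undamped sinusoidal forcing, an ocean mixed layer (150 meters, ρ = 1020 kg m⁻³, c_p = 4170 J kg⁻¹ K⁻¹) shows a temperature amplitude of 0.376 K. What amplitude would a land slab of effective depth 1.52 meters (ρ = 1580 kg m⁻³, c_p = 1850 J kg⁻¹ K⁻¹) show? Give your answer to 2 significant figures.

C_ocean = 6.38×10^8 J/(m²·K); C_land = 4.44×10^6 J/(m²·K).
A ∝ 1/C ⇒ A_land = A_ocean × C_ocean/C_land = 0.376 × 144 = 54.0 K.

54 K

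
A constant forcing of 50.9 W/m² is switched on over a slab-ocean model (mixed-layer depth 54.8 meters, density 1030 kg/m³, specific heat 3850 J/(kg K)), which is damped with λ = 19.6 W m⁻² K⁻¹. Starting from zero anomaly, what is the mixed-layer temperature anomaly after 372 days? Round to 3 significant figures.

2.45 K

Areal heat capacity C = ρ c_p D = 1030 × 3850 × 54.8 = 2.17×10^8 J/(m²·K).
τ = C / λ = 2.17×10^8 / 19.6 = 1.11×10^7 s.
Equilibrium anomaly ΔT_eq = F / λ = 50.9 / 19.6 = 2.60 K.
t = 372 days = 3.21×10^7 s, so t/τ = 2.90.
ΔT(t) = ΔT_eq (1 − e^(−t/τ)) = 2.60 × (1 − e^−2.90) = 2.45 K.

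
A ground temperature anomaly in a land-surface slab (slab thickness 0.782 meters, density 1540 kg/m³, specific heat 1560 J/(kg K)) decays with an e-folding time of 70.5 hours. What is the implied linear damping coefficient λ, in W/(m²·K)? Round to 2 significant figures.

7.4

Areal heat capacity C = ρ c_p D = 1540 × 1560 × 0.782 = 1.88×10^6 J/(m²·K).
τ = 70.5 hours = 2.54×10^5 s.
λ = C / τ = 1.88×10^6 / 2.54×10^5 = 7.40 W/(m²·K).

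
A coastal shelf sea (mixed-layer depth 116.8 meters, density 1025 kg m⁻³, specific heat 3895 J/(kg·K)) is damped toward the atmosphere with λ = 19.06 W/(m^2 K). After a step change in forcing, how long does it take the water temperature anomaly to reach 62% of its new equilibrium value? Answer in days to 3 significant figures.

274 days

Areal heat capacity C = ρ c_p D = 1025 × 3895 × 116.8 = 4.66×10^8 J m⁻² K⁻¹.
τ = C / λ = 4.66×10^8 / 19.06 = 2.45×10^7 s.
Fraction reached: 1 − e^(−t/τ) = 0.62 ⇒ t = −τ ln(1 − 0.62) = τ × 0.968.
t = 2.37×10^7 s = 274 days.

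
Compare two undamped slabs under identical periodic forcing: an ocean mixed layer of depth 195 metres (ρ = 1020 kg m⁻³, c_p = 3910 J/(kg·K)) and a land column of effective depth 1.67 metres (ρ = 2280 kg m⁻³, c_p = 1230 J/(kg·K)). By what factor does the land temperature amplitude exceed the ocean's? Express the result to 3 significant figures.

C_ocean = 1020 × 3910 × 195 = 7.78×10^8 J/(m²·K).
C_land = 2280 × 1230 × 1.67 = 4.68×10^6 J/(m²·K).
Undamped amplitude ∝ 1/C, so A_land/A_ocean = C_ocean/C_land = 166.

166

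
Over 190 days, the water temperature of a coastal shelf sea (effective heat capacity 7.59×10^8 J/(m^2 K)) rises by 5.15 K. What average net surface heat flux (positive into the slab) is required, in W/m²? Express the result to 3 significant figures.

Areal heat capacity C = 7.59×10^8 J/(m^2 K) (given).
Required heat per unit area: Q = C ΔT = 7.59×10^8 × 5.15 = 3.91×10^9 J/m².
Flux F = Q / Δt = 3.91×10^9 / 1.64×10^7 s = 238 W/m².

238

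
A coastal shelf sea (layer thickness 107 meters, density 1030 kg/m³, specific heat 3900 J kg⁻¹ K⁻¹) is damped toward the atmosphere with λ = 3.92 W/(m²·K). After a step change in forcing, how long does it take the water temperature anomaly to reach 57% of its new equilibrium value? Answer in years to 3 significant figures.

2.93 years

Areal heat capacity C = ρ c_p D = 1030 × 3900 × 107 = 4.30×10^8 J/(m^2 K).
τ = C / λ = 4.30×10^8 / 3.92 = 1.10×10^8 s.
Fraction reached: 1 − e^(−t/τ) = 0.57 ⇒ t = −τ ln(1 − 0.57) = τ × 0.844.
t = 9.25×10^7 s = 2.93 years.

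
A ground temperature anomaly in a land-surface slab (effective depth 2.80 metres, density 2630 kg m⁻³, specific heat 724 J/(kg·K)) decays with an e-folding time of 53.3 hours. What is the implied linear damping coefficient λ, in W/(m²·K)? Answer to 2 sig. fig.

Areal heat capacity C = ρ c_p D = 2630 × 724 × 2.80 = 5.33×10^6 J m⁻² K⁻¹.
τ = 53.3 hours = 1.92×10^5 s.
λ = C / τ = 5.33×10^6 / 1.92×10^5 = 27.8 W/(m²·K).

28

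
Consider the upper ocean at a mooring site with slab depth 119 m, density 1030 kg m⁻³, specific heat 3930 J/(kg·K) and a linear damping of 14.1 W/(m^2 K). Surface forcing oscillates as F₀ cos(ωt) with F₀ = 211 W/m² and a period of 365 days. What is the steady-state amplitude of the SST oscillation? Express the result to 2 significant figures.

2.2 K

Areal heat capacity C = ρ c_p D = 1030 × 3930 × 119 = 4.82×10^8 J/(m²·K).
Angular frequency ω = 2π / T = 2π / 3.15×10^7 s = 1.99×10^-7 s⁻¹.
√((Cω)² + λ²) = √((96.0)² + 14.1²) = 97.0 W/(m²·K).
Amplitude A = F₀ / √((Cω)²+λ²) = 211 / 97.0 = 2.18 K.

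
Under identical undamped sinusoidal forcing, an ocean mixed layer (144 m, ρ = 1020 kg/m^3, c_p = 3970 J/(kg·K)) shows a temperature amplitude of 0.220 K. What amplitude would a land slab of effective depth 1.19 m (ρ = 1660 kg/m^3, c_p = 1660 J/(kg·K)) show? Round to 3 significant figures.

39.1 K

C_ocean = 5.83×10^8 J/(m²·K); C_land = 3.28×10^6 J/(m²·K).
A ∝ 1/C ⇒ A_land = A_ocean × C_ocean/C_land = 0.220 × 178 = 39.1 K.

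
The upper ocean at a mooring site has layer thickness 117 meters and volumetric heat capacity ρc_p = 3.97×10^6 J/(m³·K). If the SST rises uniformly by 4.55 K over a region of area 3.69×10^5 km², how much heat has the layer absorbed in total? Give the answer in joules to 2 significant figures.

7.8×10^20 J

Areal heat capacity C = ρc_p × D = 3.97×10^6 × 117 = 4.64×10^8 J/(m^2 K).
Heat per unit area: q = C ΔT = 4.64×10^8 × 4.55 = 2.11×10^9 J/m².
Total heat: Q = q × A = 2.11×10^9 × (3.69×10^5 × 10⁶ m²) = 7.80×10^20 J.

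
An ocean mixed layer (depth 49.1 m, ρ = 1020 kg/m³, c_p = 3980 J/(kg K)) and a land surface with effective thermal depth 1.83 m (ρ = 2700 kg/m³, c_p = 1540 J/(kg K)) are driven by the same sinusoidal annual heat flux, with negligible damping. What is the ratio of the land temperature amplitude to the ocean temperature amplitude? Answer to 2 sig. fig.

C_ocean = 1020 × 3980 × 49.1 = 1.99×10^8 J/(m²·K).
C_land = 2700 × 1540 × 1.83 = 7.61×10^6 J/(m²·K).
Undamped amplitude ∝ 1/C, so A_land/A_ocean = C_ocean/C_land = 26.2.

26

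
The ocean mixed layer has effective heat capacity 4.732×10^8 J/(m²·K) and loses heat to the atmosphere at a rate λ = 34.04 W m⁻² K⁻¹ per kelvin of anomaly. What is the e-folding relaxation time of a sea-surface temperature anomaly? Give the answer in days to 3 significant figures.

161 days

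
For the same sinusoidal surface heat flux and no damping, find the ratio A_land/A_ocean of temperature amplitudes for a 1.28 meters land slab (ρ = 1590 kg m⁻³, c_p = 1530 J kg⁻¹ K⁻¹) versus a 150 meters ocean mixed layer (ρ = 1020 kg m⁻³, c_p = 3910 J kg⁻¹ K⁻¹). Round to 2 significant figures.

190

C_ocean = 1020 × 3910 × 150 = 5.98×10^8 J/(m²·K).
C_land = 1590 × 1530 × 1.28 = 3.11×10^6 J/(m²·K).
Undamped amplitude ∝ 1/C, so A_land/A_ocean = C_ocean/C_land = 192.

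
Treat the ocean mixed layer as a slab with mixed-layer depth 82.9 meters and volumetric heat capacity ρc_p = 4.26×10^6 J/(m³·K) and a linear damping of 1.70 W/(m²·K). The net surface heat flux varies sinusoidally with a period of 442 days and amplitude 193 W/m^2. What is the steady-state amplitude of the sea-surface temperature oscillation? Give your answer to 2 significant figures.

3.3 K

Areal heat capacity C = ρc_p × D = 4.26×10^6 × 82.9 = 3.53×10^8 J m⁻² K⁻¹.
Angular frequency ω = 2π / T = 2π / 3.82×10^7 s = 1.65×10^-7 s⁻¹.
√((Cω)² + λ²) = √((58.1)² + 1.70²) = 58.1 W/(m²·K).
Amplitude A = F₀ / √((Cω)²+λ²) = 193 / 58.1 = 3.32 K.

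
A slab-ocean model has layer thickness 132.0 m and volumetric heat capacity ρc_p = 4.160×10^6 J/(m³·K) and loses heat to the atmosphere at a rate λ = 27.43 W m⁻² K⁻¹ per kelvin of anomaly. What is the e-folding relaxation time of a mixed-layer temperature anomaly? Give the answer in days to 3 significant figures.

Areal heat capacity C = ρc_p × D = 4.160×10^6 × 132.0 = 5.49×10^8 J/(m²·K).
Relaxation time τ = C / λ = 5.49×10^8 / 27.43 = 2.00×10^7 s.
In days: 2.00×10^7 s / (86400 s/day) = 232 days.

232 days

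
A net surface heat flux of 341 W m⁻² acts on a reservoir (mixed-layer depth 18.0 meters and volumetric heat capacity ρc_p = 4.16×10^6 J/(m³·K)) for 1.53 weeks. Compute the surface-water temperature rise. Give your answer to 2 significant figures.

4.2 K

Areal heat capacity C = ρc_p × D = 4.16×10^6 × 18.0 = 7.49×10^7 J/(m^2 K).
Net heat input Q = F Δt = 341 × (1.53 weeks × 6.048×10^5 s/week) = 3.16×10^8 J/m².
ΔT = Q / C = 3.16×10^8 / 7.49×10^7 = 4.21 K.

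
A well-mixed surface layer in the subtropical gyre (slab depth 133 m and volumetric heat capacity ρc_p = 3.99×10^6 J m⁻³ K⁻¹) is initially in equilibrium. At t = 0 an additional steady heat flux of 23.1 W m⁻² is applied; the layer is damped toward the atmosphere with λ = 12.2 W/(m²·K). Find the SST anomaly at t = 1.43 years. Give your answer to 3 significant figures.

1.22 K

Areal heat capacity C = ρc_p × D = 3.99×10^6 × 133 = 5.31×10^8 J/(m²·K).
τ = C / λ = 5.31×10^8 / 12.2 = 4.35×10^7 s.
Equilibrium anomaly ΔT_eq = F / λ = 23.1 / 12.2 = 1.89 K.
t = 1.43 years = 4.51×10^7 s, so t/τ = 1.04.
ΔT(t) = ΔT_eq (1 − e^(−t/τ)) = 1.89 × (1 − e^−1.04) = 1.22 K.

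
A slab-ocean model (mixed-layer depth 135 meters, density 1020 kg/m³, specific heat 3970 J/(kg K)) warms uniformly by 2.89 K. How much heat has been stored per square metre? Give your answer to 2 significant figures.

Areal heat capacity C = ρ c_p D = 1020 × 3970 × 135 = 5.47×10^8 J/(m²·K).
ΔQ = C ΔT = 5.47×10^8 × 2.89 = 1.58×10^9 J/m².

1.6×10^9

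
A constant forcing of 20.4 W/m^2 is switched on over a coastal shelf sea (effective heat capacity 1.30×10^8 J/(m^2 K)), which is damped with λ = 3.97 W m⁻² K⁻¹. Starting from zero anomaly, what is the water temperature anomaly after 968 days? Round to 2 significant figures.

Areal heat capacity C = 1.30×10^8 J/(m^2 K) (given).
τ = C / λ = 1.30×10^8 / 3.97 = 3.27×10^7 s.
Equilibrium anomaly ΔT_eq = F / λ = 20.4 / 3.97 = 5.14 K.
t = 968 days = 8.36×10^7 s, so t/τ = 2.55.
ΔT(t) = ΔT_eq (1 − e^(−t/τ)) = 5.14 × (1 − e^−2.55) = 4.74 K.

4.7 K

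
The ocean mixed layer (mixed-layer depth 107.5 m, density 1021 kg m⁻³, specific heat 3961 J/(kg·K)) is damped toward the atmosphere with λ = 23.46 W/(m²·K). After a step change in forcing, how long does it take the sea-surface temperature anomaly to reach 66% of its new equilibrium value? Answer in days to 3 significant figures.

231 days

Areal heat capacity C = ρ c_p D = 1021 × 3961 × 107.5 = 4.35×10^8 J/(m^2 K).
τ = C / λ = 4.35×10^8 / 23.46 = 1.85×10^7 s.
Fraction reached: 1 − e^(−t/τ) = 0.66 ⇒ t = −τ ln(1 − 0.66) = τ × 1.08.
t = 2.00×10^7 s = 231 days.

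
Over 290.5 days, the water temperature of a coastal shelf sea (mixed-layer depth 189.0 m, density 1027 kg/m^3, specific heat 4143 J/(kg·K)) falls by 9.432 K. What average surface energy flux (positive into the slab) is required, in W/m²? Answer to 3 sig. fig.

-302

Areal heat capacity C = ρ c_p D = 1027 × 4143 × 189.0 = 8.04×10^8 J m⁻² K⁻¹.
Required heat per unit area: Q = C ΔT = 8.04×10^8 × -9.432 = -7.58×10^9 J/m².
Flux F = Q / Δt = -7.58×10^9 / 2.51×10^7 s = -302 W/m².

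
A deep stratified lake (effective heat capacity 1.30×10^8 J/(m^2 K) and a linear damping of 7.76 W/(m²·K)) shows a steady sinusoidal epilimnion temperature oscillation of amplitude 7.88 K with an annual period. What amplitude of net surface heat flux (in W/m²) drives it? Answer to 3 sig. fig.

213

Areal heat capacity C = 1.30×10^8 J/(m^2 K) (given).
ω = 2π / 3.15×10^7 s = 1.99×10^-7 s⁻¹.
√((Cω)² + λ²) = √((25.9)² + 7.76²) = 27.0 W/(m²·K).
F₀ = A × √((Cω)²+λ²) = 7.88 × 27.0 = 213 W/m².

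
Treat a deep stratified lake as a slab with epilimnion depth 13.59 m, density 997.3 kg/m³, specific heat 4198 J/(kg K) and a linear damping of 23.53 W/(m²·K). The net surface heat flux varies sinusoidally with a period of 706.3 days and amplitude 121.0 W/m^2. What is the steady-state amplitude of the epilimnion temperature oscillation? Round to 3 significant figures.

Areal heat capacity C = ρ c_p D = 997.3 × 4198 × 13.59 = 5.69×10^7 J m⁻² K⁻¹.
Angular frequency ω = 2π / T = 2π / 6.10×10^7 s = 1.03×10^-7 s⁻¹.
√((Cω)² + λ²) = √((5.86)² + 23.53²) = 24.2 W/(m²·K).
Amplitude A = F₀ / √((Cω)²+λ²) = 121.0 / 24.2 = 4.99 K.

4.99 K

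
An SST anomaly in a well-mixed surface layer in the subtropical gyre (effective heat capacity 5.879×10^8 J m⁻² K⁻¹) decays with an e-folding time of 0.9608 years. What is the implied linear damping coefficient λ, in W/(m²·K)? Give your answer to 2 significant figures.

Areal heat capacity C = 5.879×10^8 J m⁻² K⁻¹ (given).
τ = 0.9608 years = 3.03×10^7 s.
λ = C / τ = 5.88×10^8 / 3.03×10^7 = 19.4 W/(m²·K).

19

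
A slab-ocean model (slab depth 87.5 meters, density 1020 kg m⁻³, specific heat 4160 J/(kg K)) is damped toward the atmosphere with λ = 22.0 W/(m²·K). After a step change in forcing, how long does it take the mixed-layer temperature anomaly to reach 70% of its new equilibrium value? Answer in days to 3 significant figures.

Areal heat capacity C = ρ c_p D = 1020 × 4160 × 87.5 = 3.71×10^8 J m⁻² K⁻¹.
τ = C / λ = 3.71×10^8 / 22.0 = 1.69×10^7 s.
Fraction reached: 1 − e^(−t/τ) = 0.70 ⇒ t = −τ ln(1 − 0.70) = τ × 1.20.
t = 2.03×10^7 s = 235 days.

235 days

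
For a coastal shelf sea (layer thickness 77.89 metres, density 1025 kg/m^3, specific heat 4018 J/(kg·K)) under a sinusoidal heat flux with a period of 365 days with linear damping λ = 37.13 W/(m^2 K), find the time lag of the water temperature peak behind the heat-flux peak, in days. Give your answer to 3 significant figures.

60.7 days

Areal heat capacity C = ρ c_p D = 1025 × 4018 × 77.89 = 3.21×10^8 J/(m²·K).
ω = 2π / 3.15×10^7 s = 1.99×10^-7 s⁻¹.
Phase lag φ = arctan(Cω/λ) = arctan(63.9/37.13) = 1.04 rad.
Time lag = φ / ω = 1.04 / 1.99×10^-7 = 5.24×10^6 s = 60.7 days.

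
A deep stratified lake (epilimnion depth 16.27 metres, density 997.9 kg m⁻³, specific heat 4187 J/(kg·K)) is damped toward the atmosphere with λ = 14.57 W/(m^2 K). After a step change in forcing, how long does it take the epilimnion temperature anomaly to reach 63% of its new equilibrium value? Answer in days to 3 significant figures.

Areal heat capacity C = ρ c_p D = 997.9 × 4187 × 16.27 = 6.80×10^7 J/(m²·K).
τ = C / λ = 6.80×10^7 / 14.57 = 4.67×10^6 s.
Fraction reached: 1 − e^(−t/τ) = 0.63 ⇒ t = −τ ln(1 − 0.63) = τ × 0.994.
t = 4.64×10^6 s = 53.7 days.

53.7 days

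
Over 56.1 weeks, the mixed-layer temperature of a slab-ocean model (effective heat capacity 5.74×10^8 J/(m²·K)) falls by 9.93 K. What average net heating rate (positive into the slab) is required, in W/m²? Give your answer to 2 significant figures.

-170

Areal heat capacity C = 5.74×10^8 J/(m²·K) (given).
Required heat per unit area: Q = C ΔT = 5.74×10^8 × -9.93 = -5.70×10^9 J/m².
Flux F = Q / Δt = -5.70×10^9 / 3.39×10^7 s = -168 W/m².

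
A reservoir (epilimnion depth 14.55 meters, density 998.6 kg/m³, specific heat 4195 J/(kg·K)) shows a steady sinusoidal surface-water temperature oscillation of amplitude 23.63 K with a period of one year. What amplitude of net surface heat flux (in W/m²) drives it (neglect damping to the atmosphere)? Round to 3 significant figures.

Areal heat capacity C = ρ c_p D = 998.6 × 4195 × 14.55 = 6.10×10^7 J/(m²·K).
ω = 2π / 3.15×10^7 s = 1.99×10^-7 s⁻¹.
Cω = 6.10×10^7 × 1.99×10^-7 = 12.1 W/(m²·K).
F₀ = A × Cω = 23.63 × 12.1 = 287 W/m².

287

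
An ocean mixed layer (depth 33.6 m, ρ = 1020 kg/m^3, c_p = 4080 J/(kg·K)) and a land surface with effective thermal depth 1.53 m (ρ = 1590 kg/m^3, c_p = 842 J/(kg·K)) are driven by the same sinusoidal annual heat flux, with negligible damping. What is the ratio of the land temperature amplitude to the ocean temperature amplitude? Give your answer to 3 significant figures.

68.3

C_ocean = 1020 × 4080 × 33.6 = 1.40×10^8 J/(m²·K).
C_land = 1590 × 842 × 1.53 = 2.05×10^6 J/(m²·K).
Undamped amplitude ∝ 1/C, so A_land/A_ocean = C_ocean/C_land = 68.3.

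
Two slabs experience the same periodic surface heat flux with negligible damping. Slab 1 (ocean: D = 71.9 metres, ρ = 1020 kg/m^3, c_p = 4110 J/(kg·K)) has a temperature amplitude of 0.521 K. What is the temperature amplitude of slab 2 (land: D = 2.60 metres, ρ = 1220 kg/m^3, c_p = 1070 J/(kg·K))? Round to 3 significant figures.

46.3 K

C_ocean = 3.01×10^8 J/(m²·K); C_land = 3.39×10^6 J/(m²·K).
A ∝ 1/C ⇒ A_land = A_ocean × C_ocean/C_land = 0.521 × 88.8 = 46.3 K.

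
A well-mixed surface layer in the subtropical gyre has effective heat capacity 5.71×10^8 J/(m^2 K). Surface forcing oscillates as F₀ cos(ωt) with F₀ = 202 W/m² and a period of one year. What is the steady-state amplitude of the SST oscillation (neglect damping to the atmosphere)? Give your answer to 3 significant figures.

1.78 K

Areal heat capacity C = 5.71×10^8 J/(m^2 K) (given).
Angular frequency ω = 2π / T = 2π / 3.15×10^7 s = 1.99×10^-7 s⁻¹.
Cω = 5.71×10^8 × 1.99×10^-7 = 114 W/(m²·K).
Amplitude A = F₀ / (Cω) = 202 / 114 = 1.78 K.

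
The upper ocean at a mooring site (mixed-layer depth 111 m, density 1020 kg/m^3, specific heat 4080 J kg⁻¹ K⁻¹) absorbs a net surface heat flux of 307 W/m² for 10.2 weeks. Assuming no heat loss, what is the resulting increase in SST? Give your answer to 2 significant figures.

4.1 K

Areal heat capacity C = ρ c_p D = 1020 × 4080 × 111 = 4.62×10^8 J m⁻² K⁻¹.
Net heat input Q = F Δt = 307 × (10.2 weeks × 6.048×10^5 s/week) = 1.89×10^9 J/m².
ΔT = Q / C = 1.89×10^9 / 4.62×10^8 = 4.10 K.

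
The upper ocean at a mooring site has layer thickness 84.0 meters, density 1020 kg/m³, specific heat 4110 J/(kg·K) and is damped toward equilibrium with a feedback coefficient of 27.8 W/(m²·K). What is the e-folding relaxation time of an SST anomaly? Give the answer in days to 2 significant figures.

150 days

Areal heat capacity C = ρ c_p D = 1020 × 4110 × 84.0 = 3.52×10^8 J m⁻² K⁻¹.
Relaxation time τ = C / λ = 3.52×10^8 / 27.8 = 1.27×10^7 s.
In days: 1.27×10^7 s / (86400 s/day) = 147 days.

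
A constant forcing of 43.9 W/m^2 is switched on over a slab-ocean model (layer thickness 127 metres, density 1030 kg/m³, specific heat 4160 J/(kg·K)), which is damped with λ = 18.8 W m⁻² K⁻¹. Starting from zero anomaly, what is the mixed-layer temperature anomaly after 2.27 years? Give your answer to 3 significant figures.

2.14 K

Areal heat capacity C = ρ c_p D = 1030 × 4160 × 127 = 5.44×10^8 J m⁻² K⁻¹.
τ = C / λ = 5.44×10^8 / 18.8 = 2.89×10^7 s.
Equilibrium anomaly ΔT_eq = F / λ = 43.9 / 18.8 = 2.34 K.
t = 2.27 years = 7.16×10^7 s, so t/τ = 2.47.
ΔT(t) = ΔT_eq (1 − e^(−t/τ)) = 2.34 × (1 − e^−2.47) = 2.14 K.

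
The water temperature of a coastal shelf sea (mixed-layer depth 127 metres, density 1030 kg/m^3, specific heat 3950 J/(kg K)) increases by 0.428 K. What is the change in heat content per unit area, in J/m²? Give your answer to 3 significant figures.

2.21×10^8

Areal heat capacity C = ρ c_p D = 1030 × 3950 × 127 = 5.17×10^8 J/(m^2 K).
ΔQ = C ΔT = 5.17×10^8 × 0.428 = 2.21×10^8 J/m².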